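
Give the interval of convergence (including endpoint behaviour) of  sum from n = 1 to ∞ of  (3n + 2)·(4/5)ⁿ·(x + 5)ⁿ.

Ratio test: |a_{n+1}/a_n| = [(3(n+1) + 2)/(3n + 2)] · 4/5 → 4/5 as n → ∞.
Convergence for |x + 5| · 4/5 < 1, i.e. |x + 5| < 5/4. So R = 5/4.
Endpoint x = -15/4: the terms have absolute value of order n, which does not tend to 0, so the series diverges by the divergence test.
Check x = -25/4: the terms do not tend to 0, so the series diverges.

(-25/4, -15/4)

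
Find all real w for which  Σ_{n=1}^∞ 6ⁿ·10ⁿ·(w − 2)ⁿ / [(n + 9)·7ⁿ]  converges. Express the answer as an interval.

[113/60, 127/60)

By the ratio test, |a_{n+1}/a_n| = [(n + 9)/((n+1) + 9)] · 6·10/7 → 60/7.
Thus R = 1/(60/7) = 7/60.
Check w = 127/60: comparison with the harmonic series Σ 1/n shows the series diverges.
Endpoint w = 113/60: convergence follows from the alternating series test (terms decrease monotonically to 0).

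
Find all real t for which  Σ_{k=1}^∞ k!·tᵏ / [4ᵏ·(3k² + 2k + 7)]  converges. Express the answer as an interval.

The ratio of consecutive coefficients is (k+1) · 1/4 · (3k² + 2k + 7)/(3(k+1)² + 2(k+1) + 7) → ∞.
The ratio grows without bound, so the series diverges whenever t ≠ 0; it converges only at t = 0. R = 0.

{0}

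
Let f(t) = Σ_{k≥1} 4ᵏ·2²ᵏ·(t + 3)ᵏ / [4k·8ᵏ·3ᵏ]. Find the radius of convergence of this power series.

R = 3/2

Apply the ratio test: |a_{k+1}| / |a_k| = [4k/4(k+1)] · 4·4/(8·3), which tends to 2/3 as k → ∞.
The series converges when 2/3 · |t + 3| < 1, giving R = 3/2.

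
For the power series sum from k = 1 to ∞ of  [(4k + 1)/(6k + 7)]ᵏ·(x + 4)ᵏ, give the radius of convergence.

Applying the root test, |a_k|^(1/k) = (4k + 1)/(6k + 7) → 2/3.
The series converges when 2/3 · |x + 4| < 1, giving R = 3/2.

R = 3/2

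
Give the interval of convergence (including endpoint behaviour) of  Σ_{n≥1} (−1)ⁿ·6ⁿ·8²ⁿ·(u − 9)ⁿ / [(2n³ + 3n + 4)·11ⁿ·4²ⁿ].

[205/24, 227/24]

The ratio of consecutive coefficients is [(2n³ + 3n + 4)/(2(n+1)³ + 3(n+1) + 4)] · 6·64/(11·16) → 24/11.
Thus R = 1/(24/11) = 11/24.
At u = 227/24: the series is dominated by a constant times Σ 1/n³, which converges (p = 3 > 1).
When u = 205/24, the series is dominated by a constant times Σ 1/n³, which converges (p = 3 > 1).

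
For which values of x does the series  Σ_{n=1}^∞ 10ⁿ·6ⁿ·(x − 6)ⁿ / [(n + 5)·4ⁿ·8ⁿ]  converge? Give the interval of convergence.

[82/15, 98/15)

Apply the ratio test: |a_{n+1}| / |a_n| = [(n + 5)/((n+1) + 5)] · 10·6/(4·8), which tends to 15/8 as n → ∞.
The series converges when 15/8 · |x − 6| < 1, giving R = 8/15.
Check x = 98/15: comparison with the harmonic series Σ 1/n shows the series diverges.
When x = 82/15, the terms alternate in sign and decrease monotonically to 0 in absolute value (size ~ c/n), so the alternating series test gives convergence.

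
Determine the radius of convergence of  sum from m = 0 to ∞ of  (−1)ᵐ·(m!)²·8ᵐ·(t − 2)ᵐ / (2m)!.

The ratio of consecutive coefficients is (m+1)²/[(2m+1)·(2m+2)] · 8 → 2.
Thus R = 1/(2) = 1/2.

R = 1/2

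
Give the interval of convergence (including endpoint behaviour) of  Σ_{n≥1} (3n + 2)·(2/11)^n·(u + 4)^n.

The ratio of consecutive coefficients is [(3(n+1) + 2)/(3n + 2)] · 2/11 → 2/11.
Thus R = 1/(2/11) = 11/2.
Endpoint u = 3/2: the terms have absolute value of order n, which does not tend to 0, so the series diverges by the divergence test.
Endpoint u = -19/2: the terms have absolute value of order n, which does not tend to 0, so the series diverges by the divergence test.

(-19/2, 3/2)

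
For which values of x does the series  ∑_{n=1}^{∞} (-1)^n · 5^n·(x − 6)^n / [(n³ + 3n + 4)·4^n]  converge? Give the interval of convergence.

[26/5, 34/5]

Apply the ratio test: |a_{n+1}| / |a_n| = [(n³ + 3n + 4)/((n+1)³ + 3(n+1) + 4)] · 5/4, which tends to 5/4 as n → ∞.
Thus R = 1/(5/4) = 4/5.
Endpoint x = 34/5: the terms are on the order of 1/n³, so the series converges absolutely by comparison with the p-series (p = 3 > 1).
Endpoint x = 26/5: the terms are on the order of 1/n³, so the series converges absolutely by comparison with the p-series (p = 3 > 1).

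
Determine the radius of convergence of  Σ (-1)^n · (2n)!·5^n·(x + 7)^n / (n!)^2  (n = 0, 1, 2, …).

R = 1/20

The ratio of consecutive coefficients is (2n+1)·(2n+2)/(n+1)² · 5 → 20.
Convergence for |x + 7| · 20 < 1, i.e. |x + 7| < 1/20. So R = 1/20.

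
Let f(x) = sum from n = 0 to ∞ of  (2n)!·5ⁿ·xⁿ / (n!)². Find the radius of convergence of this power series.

Ratio test: |a_{n+1}/a_n| = (2n+1)·(2n+2)/(n+1)² · 5 → 20 as n → ∞.
The series converges when 20 · |x| < 1, giving R = 1/20.

R = 1/20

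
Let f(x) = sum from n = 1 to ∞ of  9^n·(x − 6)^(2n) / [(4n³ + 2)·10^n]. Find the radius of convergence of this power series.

R = √10/3

Ratio test: |a_{n+1}/a_n| = [(4n³ + 2)/(4(n+1)³ + 2)] · 9/10 → 9/10 as n → ∞.
Writing y = (x − 6)², the series in y has radius 10/9, so |x − 6| < √(10/9) and R = √10/3.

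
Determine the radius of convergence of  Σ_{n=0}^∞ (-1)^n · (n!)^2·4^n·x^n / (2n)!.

R = 1

Ratio test: |a_{n+1}/a_n| = (n+1)²/[(2n+1)·(2n+2)] · 4 → 1 as n → ∞.
Hence R = 1.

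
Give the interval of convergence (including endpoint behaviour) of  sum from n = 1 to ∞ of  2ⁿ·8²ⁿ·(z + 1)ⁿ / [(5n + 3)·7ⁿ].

[-135/128, -121/128)

Ratio test: |a_{n+1}/a_n| = [(5n + 3)/(5(n+1) + 3)] · 2·64/7 → 128/7 as n → ∞.
Hence the series converges for |z + 1| < 1/(128/7) = 7/128, so the radius of convergence is 7/128.
When z = -121/128, comparison with the harmonic series Σ 1/n shows the series diverges.
Check z = -135/128: the terms alternate in sign and decrease monotonically to 0 in absolute value (size ~ c/n), so the alternating series test gives convergence.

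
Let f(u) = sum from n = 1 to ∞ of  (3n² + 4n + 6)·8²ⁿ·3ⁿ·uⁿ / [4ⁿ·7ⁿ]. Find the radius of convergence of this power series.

R = 7/48

Ratio test: |a_{n+1}/a_n| = [(3(n+1)² + 4(n+1) + 6)/(3n² + 4n + 6)] · 64·3/(4·7) → 48/7 as n → ∞.
Hence the series converges for |u| < 1/(48/7) = 7/48, so the radius of convergence is 7/48.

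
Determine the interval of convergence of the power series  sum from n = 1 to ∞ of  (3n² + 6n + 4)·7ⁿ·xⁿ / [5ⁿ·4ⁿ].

By the ratio test, |a_{n+1}/a_n| = [(3(n+1)² + 6(n+1) + 4)/(3n² + 6n + 4)] · 7/(5·4) → 7/20.
Hence the series converges for |x| < 1/(7/20) = 20/7, so the radius of convergence is 20/7.
At x = 20/7: the n-th term does not approach 0; divergence by the term test.
At x = -20/7: the terms have absolute value of order n², which does not tend to 0, so the series diverges by the divergence test.

(-20/7, 20/7)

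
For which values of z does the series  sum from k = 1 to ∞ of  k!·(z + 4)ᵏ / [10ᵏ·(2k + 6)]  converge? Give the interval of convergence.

{-4}

Apply the ratio test: |a_{k+1}| / |a_k| = (k+1) · 1/10 · (2k + 6)/(2(k+1) + 6), which tends to ∞ as k → ∞.
The ratio grows without bound, so the series diverges whenever (z + 4) ≠ 0; it converges only at z = -4. R = 0.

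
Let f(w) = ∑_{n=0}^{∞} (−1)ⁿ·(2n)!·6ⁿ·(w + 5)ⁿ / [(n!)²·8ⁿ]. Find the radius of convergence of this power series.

R = 1/3

Apply the ratio test: |a_{n+1}| / |a_n| = (2n+1)·(2n+2)/(n+1)² · 6/8, which tends to 3 as n → ∞.
Hence the series converges for |w + 5| < 1/(3) = 1/3, so the radius of convergence is 1/3.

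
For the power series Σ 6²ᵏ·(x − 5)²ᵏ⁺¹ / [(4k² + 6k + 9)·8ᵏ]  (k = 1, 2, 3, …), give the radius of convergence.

By the ratio test, |a_{k+1}/a_k| = [(4k² + 6k + 9)/(4(k+1)² + 6(k+1) + 9)] · 36/8 → 9/2.
Since the exponent of (x − 5) increases by 2 each term, convergence requires |x − 5|² < 2/9, hence R = √2/3.

R = √2/3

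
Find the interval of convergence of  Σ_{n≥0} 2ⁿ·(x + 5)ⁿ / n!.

(−∞, ∞)

The ratio of consecutive coefficients is 2 · 1/(n+1) → 0.
Since the limit is 0 < 1 for every x, the series converges on all of ℝ and R = ∞.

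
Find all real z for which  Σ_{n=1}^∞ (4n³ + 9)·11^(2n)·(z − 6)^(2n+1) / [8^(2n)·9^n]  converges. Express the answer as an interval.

(42/11, 90/11)

By the ratio test, |a_{n+1}/a_n| = [(4(n+1)³ + 9)/(4n³ + 9)] · 121/(64·9) → 121/576.
Since the exponent of (z − 6) increases by 2 each term, convergence requires |z − 6|² < 576/121, hence R = 24/11.
When z = 90/11, the terms do not tend to 0, so the series diverges.
When z = 42/11, the terms have absolute value of order n³, which does not tend to 0, so the series diverges by the divergence test.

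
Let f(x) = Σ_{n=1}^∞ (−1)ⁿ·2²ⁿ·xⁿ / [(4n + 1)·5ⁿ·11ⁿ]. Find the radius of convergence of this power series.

By the ratio test, |a_{n+1}/a_n| = [(4n + 1)/(4(n+1) + 1)] · 4/(5·11) → 4/55.
Thus R = 1/(4/55) = 55/4.

R = 55/4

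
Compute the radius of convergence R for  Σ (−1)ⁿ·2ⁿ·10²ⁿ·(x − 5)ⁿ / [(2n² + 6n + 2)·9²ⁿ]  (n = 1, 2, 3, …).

R = 81/200

By the ratio test, |a_{n+1}/a_n| = [(2n² + 6n + 2)/(2(n+1)² + 6(n+1) + 2)] · 2·100/81 → 200/81.
Convergence for |x − 5| · 200/81 < 1, i.e. |x − 5| < 81/200. So R = 81/200.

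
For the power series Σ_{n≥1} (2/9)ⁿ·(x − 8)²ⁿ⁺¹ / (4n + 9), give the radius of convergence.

R = 3√2/2

Ratio test: |a_{n+1}/a_n| = [(4n + 9)/(4(n+1) + 9)] · 2/9 → 2/9 as n → ∞.
Writing y = (x − 8)², the series in y has radius 9/2, so |x − 8| < √(9/2) and R = 3√2/2.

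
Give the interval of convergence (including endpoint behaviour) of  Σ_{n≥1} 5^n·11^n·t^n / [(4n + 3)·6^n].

[-6/55, 6/55)

By the ratio test, |a_{n+1}/a_n| = [(4n + 3)/(4(n+1) + 3)] · 5·11/6 → 55/6.
Convergence for |t| · 55/6 < 1, i.e. |t| < 6/55. So R = 6/55.
When t = 6/55, the terms behave like c/n; limit comparison with the harmonic series gives divergence.
Check t = -6/55: the terms alternate in sign and decrease monotonically to 0 in absolute value (size ~ c/n), so the alternating series test gives convergence.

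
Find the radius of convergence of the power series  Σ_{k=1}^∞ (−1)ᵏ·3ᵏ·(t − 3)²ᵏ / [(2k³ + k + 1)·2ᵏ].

R = √6/3

Ratio test: |a_{k+1}/a_k| = [(2k³ + k + 1)/(2(k+1)³ + (k+1) + 1)] · 3/2 → 3/2 as k → ∞.
Writing y = (t − 3)², the series in y has radius 2/3, so |t − 3| < √(2/3) and R = √6/3.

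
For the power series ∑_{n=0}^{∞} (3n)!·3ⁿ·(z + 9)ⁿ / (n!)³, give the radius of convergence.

R = 1/81

Ratio test: |a_{n+1}/a_n| = (3n+1)·(3n+2)·(3n+3)/(n+1)³ · 3 → 81 as n → ∞.
The series converges when 81 · |z + 9| < 1, giving R = 1/81.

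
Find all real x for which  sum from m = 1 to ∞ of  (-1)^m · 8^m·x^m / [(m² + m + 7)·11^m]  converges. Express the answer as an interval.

[-11/8, 11/8]

By the ratio test, |a_{m+1}/a_m| = [(m² + m + 7)/((m+1)² + (m+1) + 7)] · 8/11 → 8/11.
Thus R = 1/(8/11) = 11/8.
When x = 11/8, absolute convergence follows by limit comparison with Σ 1/m².
Endpoint x = -11/8: absolute convergence follows by limit comparison with Σ 1/m².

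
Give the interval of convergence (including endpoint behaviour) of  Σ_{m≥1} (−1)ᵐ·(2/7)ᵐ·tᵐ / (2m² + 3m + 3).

Apply the ratio test: |a_{m+1}| / |a_m| = [(2m² + 3m + 3)/(2(m+1)² + 3(m+1) + 3)] · 2/7, which tends to 2/7 as m → ∞.
Convergence for |t| · 2/7 < 1, i.e. |t| < 7/2. So R = 7/2.
At t = 7/2: absolute convergence follows by limit comparison with Σ 1/m².
At t = -7/2: absolute convergence follows by limit comparison with Σ 1/m².

[-7/2, 7/2]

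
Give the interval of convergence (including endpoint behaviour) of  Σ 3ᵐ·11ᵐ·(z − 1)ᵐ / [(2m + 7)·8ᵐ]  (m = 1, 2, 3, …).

[25/33, 41/33)

The ratio of consecutive coefficients is [(2m + 7)/(2(m+1) + 7)] · 3·11/8 → 33/8.
Convergence for |z − 1| · 33/8 < 1, i.e. |z − 1| < 8/33. So R = 8/33.
When z = 41/33, the terms behave like c/m; limit comparison with the harmonic series gives divergence.
Check z = 25/33: convergence follows from the alternating series test (terms decrease monotonically to 0).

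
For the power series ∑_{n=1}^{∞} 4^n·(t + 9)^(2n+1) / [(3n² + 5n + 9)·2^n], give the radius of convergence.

By the ratio test, |a_{n+1}/a_n| = [(3n² + 5n + 9)/(3(n+1)² + 5(n+1) + 9)] · 4/2 → 2.
Successive powers of (t + 9) differ by 2, so the series converges when |t + 9|² · 2 < 1, i.e. |t + 9| < √(1/2). So R = √2/2.

R = √2/2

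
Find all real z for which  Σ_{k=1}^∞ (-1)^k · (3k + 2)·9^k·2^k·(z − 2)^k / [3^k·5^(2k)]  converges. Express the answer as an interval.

(-13/6, 37/6)

Ratio test: |a_{k+1}/a_k| = [(3(k+1) + 2)/(3k + 2)] · 9·2/(3·25) → 6/25 as k → ∞.
Thus R = 1/(6/25) = 25/6.
At z = 37/6: the terms do not tend to 0, so the series diverges.
At z = -13/6: the terms do not tend to 0, so the series diverges.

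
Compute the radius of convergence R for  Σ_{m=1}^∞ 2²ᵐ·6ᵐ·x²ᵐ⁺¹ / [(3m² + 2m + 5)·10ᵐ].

R = √15/6

By the ratio test, |a_{m+1}/a_m| = [(3m² + 2m + 5)/(3(m+1)² + 2(m+1) + 5)] · 4·6/10 → 12/5.
Writing y = x², the series in y has radius 5/12, so |x| < √(5/12) and R = √15/6.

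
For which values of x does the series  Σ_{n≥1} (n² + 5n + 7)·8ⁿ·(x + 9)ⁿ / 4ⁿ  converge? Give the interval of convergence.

By the ratio test, |a_{n+1}/a_n| = [((n+1)² + 5(n+1) + 7)/(n² + 5n + 7)] · 8/4 → 2.
The series converges when 2 · |x + 9| < 1, giving R = 1/2.
At x = -17/2: the terms have absolute value of order n², which does not tend to 0, so the series diverges by the divergence test.
At x = -19/2: the n-th term does not approach 0; divergence by the term test.

(-19/2, -17/2)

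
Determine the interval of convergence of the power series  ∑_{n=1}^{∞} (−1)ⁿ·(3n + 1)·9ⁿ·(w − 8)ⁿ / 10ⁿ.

(62/9, 82/9)

Apply the ratio test: |a_{n+1}| / |a_n| = [(3(n+1) + 1)/(3n + 1)] · 9/10, which tends to 9/10 as n → ∞.
Thus R = 1/(9/10) = 10/9.
Endpoint w = 82/9: the terms do not tend to 0, so the series diverges.
When w = 62/9, the n-th term does not approach 0; divergence by the term test.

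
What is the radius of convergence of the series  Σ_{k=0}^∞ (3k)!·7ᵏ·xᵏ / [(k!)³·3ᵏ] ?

R = 1/63

Ratio test: |a_{k+1}/a_k| = (3k+1)·(3k+2)·(3k+3)/(k+1)³ · 7/3 → 63 as k → ∞.
Convergence for |x| · 63 < 1, i.e. |x| < 1/63. So R = 1/63.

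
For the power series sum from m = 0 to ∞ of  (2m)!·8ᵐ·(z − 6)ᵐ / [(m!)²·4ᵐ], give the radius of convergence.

By the ratio test, |a_{m+1}/a_m| = (2m+1)·(2m+2)/(m+1)² · 8/4 → 8.
Hence the series converges for |z − 6| < 1/(8) = 1/8, so the radius of convergence is 1/8.

R = 1/8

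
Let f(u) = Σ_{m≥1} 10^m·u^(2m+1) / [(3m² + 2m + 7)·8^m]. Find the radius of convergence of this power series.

By the ratio test, |a_{m+1}/a_m| = [(3m² + 2m + 7)/(3(m+1)² + 2(m+1) + 7)] · 10/8 → 5/4.
Since the exponent of u increases by 2 each term, convergence requires |u|² < 4/5, hence R = 2√5/5.

R = 2√5/5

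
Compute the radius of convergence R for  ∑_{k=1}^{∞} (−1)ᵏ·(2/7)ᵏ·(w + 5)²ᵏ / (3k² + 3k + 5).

R = √14/2

By the ratio test, |a_{k+1}/a_k| = [(3k² + 3k + 5)/(3(k+1)² + 3(k+1) + 5)] · 2/7 → 2/7.
Writing y = (w + 5)², the series in y has radius 7/2, so |w + 5| < √(7/2) and R = √14/2.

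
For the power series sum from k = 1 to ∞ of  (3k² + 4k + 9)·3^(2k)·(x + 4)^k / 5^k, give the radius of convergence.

By the ratio test, |a_{k+1}/a_k| = [(3(k+1)² + 4(k+1) + 9)/(3k² + 4k + 9)] · 9/5 → 9/5.
Thus R = 1/(9/5) = 5/9.

R = 5/9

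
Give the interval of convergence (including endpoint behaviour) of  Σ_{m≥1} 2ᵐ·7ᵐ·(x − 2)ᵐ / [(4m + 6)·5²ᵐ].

The ratio of consecutive coefficients is [(4m + 6)/(4(m+1) + 6)] · 2·7/25 → 14/25.
Thus R = 1/(14/25) = 25/14.
Endpoint x = 53/14: the terms are asymptotic to a nonzero constant times 1/m, so the series diverges by limit comparison with Σ 1/m.
At x = 3/14: an alternating series whose terms decrease to 0 in absolute value, so it converges by the Leibniz criterion.

[3/14, 53/14)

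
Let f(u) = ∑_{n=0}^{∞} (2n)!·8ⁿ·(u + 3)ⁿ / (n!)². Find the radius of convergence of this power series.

R = 1/32

Apply the ratio test: |a_{n+1}| / |a_n| = (2n+1)·(2n+2)/(n+1)² · 8, which tends to 32 as n → ∞.
Convergence for |u + 3| · 32 < 1, i.e. |u + 3| < 1/32. So R = 1/32.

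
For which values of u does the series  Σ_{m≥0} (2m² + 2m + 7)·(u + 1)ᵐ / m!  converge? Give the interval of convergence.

(−∞, ∞)

The ratio of consecutive coefficients is (2(m+1)² + 2(m+1) + 7)/(2m² + 2m + 7) · 1/(m+1) → 0.
Since the limit is 0 < 1 for every u, the series converges on all of ℝ and R = ∞.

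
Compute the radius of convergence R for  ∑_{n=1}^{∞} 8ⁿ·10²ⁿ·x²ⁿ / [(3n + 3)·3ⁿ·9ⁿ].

R = 3√6/40

By the ratio test, |a_{n+1}/a_n| = [(3n + 3)/(3(n+1) + 3)] · 8·100/(3·9) → 800/27.
Since the exponent of x increases by 2 each term, convergence requires |x|² < 27/800, hence R = 3√6/40.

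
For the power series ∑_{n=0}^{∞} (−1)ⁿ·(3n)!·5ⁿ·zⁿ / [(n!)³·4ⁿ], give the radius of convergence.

The ratio of consecutive coefficients is (3n+1)·(3n+2)·(3n+3)/(n+1)³ · 5/4 → 135/4.
Thus R = 1/(135/4) = 4/135.

R = 4/135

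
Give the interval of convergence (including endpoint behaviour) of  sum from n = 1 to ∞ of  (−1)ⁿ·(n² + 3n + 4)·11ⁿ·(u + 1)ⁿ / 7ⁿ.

Apply the ratio test: |a_{n+1}| / |a_n| = [((n+1)² + 3(n+1) + 4)/(n² + 3n + 4)] · 11/7, which tends to 11/7 as n → ∞.
Thus R = 1/(11/7) = 7/11.
When u = -4/11, the terms have absolute value of order n², which does not tend to 0, so the series diverges by the divergence test.
Check u = -18/11: the n-th term does not approach 0; divergence by the term test.

(-18/11, -4/11)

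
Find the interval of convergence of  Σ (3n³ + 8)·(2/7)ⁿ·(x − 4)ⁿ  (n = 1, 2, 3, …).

Apply the ratio test: |a_{n+1}| / |a_n| = [(3(n+1)³ + 8)/(3n³ + 8)] · 2/7, which tends to 2/7 as n → ∞.
Hence the series converges for |x − 4| < 1/(2/7) = 7/2, so the radius of convergence is 7/2.
When x = 15/2, the n-th term does not approach 0; divergence by the term test.
At x = 1/2: the terms do not tend to 0, so the series diverges.

(1/2, 15/2)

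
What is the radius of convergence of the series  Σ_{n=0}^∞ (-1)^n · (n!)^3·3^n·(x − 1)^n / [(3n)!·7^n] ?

R = 63

Apply the ratio test: |a_{n+1}| / |a_n| = (n+1)³/[(3n+1)·(3n+2)·(3n+3)] · 3/7, which tends to 1/63 as n → ∞.
The series converges when 1/63 · |x − 1| < 1, giving R = 63.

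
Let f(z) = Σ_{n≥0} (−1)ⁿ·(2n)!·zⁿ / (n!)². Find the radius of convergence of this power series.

By the ratio test, |a_{n+1}/a_n| = (2n+1)·(2n+2)/(n+1)² → 4.
The series converges when 4 · |z| < 1, giving R = 1/4.

R = 1/4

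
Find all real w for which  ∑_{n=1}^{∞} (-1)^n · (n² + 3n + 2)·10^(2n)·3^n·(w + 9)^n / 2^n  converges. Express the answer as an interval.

By the ratio test, |a_{n+1}/a_n| = [((n+1)² + 3(n+1) + 2)/(n² + 3n + 2)] · 100·3/2 → 150.
Convergence for |w + 9| · 150 < 1, i.e. |w + 9| < 1/150. So R = 1/150.
At w = -1349/150: the n-th term does not approach 0; divergence by the term test.
Check w = -1351/150: the terms have absolute value of order n², which does not tend to 0, so the series diverges by the divergence test.

(-1351/150, -1349/150)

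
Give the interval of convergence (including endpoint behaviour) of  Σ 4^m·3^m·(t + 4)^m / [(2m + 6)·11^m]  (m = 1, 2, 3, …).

[-59/12, -37/12)

Ratio test: |a_{m+1}/a_m| = [(2m + 6)/(2(m+1) + 6)] · 4·3/11 → 12/11 as m → ∞.
Thus R = 1/(12/11) = 11/12.
At t = -37/12: the terms are asymptotic to a nonzero constant times 1/m, so the series diverges by limit comparison with Σ 1/m.
When t = -59/12, convergence follows from the alternating series test (terms decrease monotonically to 0).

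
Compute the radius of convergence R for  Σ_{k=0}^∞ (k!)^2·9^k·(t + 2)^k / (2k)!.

Ratio test: |a_{k+1}/a_k| = (k+1)²/[(2k+1)·(2k+2)] · 9 → 9/4 as k → ∞.
Thus R = 1/(9/4) = 4/9.

R = 4/9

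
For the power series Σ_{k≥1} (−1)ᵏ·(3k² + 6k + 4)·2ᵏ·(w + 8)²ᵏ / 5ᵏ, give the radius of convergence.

Ratio test: |a_{k+1}/a_k| = [(3(k+1)² + 6(k+1) + 4)/(3k² + 6k + 4)] · 2/5 → 2/5 as k → ∞.
Writing y = (w + 8)², the series in y has radius 5/2, so |w + 8| < √(5/2) and R = √10/2.

R = √10/2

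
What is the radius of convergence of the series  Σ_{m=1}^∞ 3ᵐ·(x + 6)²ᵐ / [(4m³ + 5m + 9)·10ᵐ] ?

The ratio of consecutive coefficients is [(4m³ + 5m + 9)/(4(m+1)³ + 5(m+1) + 9)] · 3/10 → 3/10.
Writing y = (x + 6)², the series in y has radius 10/3, so |x + 6| < √(10/3) and R = √30/3.

R = √30/3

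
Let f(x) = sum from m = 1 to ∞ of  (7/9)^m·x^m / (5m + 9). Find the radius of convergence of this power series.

R = 9/7

By the ratio test, |a_{m+1}/a_m| = [(5m + 9)/(5(m+1) + 9)] · 7/9 → 7/9.
The series converges when 7/9 · |x| < 1, giving R = 9/7.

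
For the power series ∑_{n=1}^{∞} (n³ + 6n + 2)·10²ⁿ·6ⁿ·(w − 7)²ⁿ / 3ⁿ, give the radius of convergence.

The ratio of consecutive coefficients is [((n+1)³ + 6(n+1) + 2)/(n³ + 6n + 2)] · 100·6/3 → 200.
Since the exponent of (w − 7) increases by 2 each term, convergence requires |w − 7|² < 1/200, hence R = √2/20.

R = √2/20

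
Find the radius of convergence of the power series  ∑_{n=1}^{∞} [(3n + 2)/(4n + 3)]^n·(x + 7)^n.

Root test: |a_n|^(1/n) = (3n + 2)/(4n + 3) → 3/4.
Hence the series converges for |x + 7| < 1/(3/4) = 4/3, so the radius of convergence is 4/3.

R = 4/3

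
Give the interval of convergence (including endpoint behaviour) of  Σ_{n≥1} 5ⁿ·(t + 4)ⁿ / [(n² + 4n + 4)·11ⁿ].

The ratio of consecutive coefficients is [(n² + 4n + 4)/((n+1)² + 4(n+1) + 4)] · 5/11 → 5/11.
The series converges when 5/11 · |t + 4| < 1, giving R = 11/5.
At t = -9/5: the terms are on the order of 1/n², so the series converges absolutely by comparison with the p-series (p = 2 > 1).
Endpoint t = -31/5: absolute convergence follows by limit comparison with Σ 1/n².

[-31/5, -9/5]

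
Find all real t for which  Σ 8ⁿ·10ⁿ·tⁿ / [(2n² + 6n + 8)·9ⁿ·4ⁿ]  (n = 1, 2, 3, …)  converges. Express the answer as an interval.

Apply the ratio test: |a_{n+1}| / |a_n| = [(2n² + 6n + 8)/(2(n+1)² + 6(n+1) + 8)] · 8·10/(9·4), which tends to 20/9 as n → ∞.
Convergence for |t| · 20/9 < 1, i.e. |t| < 9/20. So R = 9/20.
Endpoint t = 9/20: the series is dominated by a constant times Σ 1/n², which converges (p = 2 > 1).
Check t = -9/20: absolute convergence follows by limit comparison with Σ 1/n².

[-9/20, 9/20]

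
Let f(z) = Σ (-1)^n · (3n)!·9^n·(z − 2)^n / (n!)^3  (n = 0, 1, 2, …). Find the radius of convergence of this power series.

R = 1/243

Ratio test: |a_{n+1}/a_n| = (3n+1)·(3n+2)·(3n+3)/(n+1)³ · 9 → 243 as n → ∞.
Hence the series converges for |z − 2| < 1/(243) = 1/243, so the radius of convergence is 1/243.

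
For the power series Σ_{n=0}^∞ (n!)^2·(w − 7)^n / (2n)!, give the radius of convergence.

Apply the ratio test: |a_{n+1}| / |a_n| = (n+1)²/[(2n+1)·(2n+2)], which tends to 1/4 as n → ∞.
Convergence for |w − 7| · 1/4 < 1, i.e. |w − 7| < 4. So R = 4.

R = 4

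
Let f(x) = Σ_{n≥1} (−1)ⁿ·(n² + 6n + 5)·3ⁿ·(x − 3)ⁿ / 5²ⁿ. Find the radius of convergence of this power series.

By the ratio test, |a_{n+1}/a_n| = [((n+1)² + 6(n+1) + 5)/(n² + 6n + 5)] · 3/25 → 3/25.
The series converges when 3/25 · |x − 3| < 1, giving R = 25/3.

R = 25/3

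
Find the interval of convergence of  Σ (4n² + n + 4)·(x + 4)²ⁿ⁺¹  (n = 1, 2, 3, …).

Ratio test: |a_{n+1}/a_n| = (4(n+1)² + (n+1) + 4)/(4n² + n + 4) → 1 as n → ∞.
Since the exponent of (x + 4) increases by 2 each term, convergence requires |x + 4|² < 1, hence R = 1.
At x = -3: the n-th term does not approach 0; divergence by the term test.
When x = -5, the terms do not tend to 0, so the series diverges.

(-5, -3)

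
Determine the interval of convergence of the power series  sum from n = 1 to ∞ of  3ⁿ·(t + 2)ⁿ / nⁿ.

By the Cauchy root test, |a_n|^(1/n) = 3/n → 0.
Since the n-th root of |a_n| tends to 0, the series converges for all real t; R = ∞.

(−∞, ∞)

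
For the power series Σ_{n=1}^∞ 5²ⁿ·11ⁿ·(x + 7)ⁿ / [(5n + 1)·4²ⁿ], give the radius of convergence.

Apply the ratio test: |a_{n+1}| / |a_n| = [(5n + 1)/(5(n+1) + 1)] · 25·11/16, which tends to 275/16 as n → ∞.
Convergence for |x + 7| · 275/16 < 1, i.e. |x + 7| < 16/275. So R = 16/275.

R = 16/275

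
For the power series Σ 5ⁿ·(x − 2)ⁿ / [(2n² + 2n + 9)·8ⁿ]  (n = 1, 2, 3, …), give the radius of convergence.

Apply the ratio test: |a_{n+1}| / |a_n| = [(2n² + 2n + 9)/(2(n+1)² + 2(n+1) + 9)] · 5/8, which tends to 5/8 as n → ∞.
Thus R = 1/(5/8) = 8/5.

R = 8/5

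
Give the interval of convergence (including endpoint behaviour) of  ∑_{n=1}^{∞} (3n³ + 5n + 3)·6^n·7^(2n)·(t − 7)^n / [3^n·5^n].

By the ratio test, |a_{n+1}/a_n| = [(3(n+1)³ + 5(n+1) + 3)/(3n³ + 5n + 3)] · 6·49/(3·5) → 98/5.
The series converges when 98/5 · |t − 7| < 1, giving R = 5/98.
Check t = 691/98: the n-th term does not approach 0; divergence by the term test.
At t = 681/98: the n-th term does not approach 0; divergence by the term test.

(681/98, 691/98)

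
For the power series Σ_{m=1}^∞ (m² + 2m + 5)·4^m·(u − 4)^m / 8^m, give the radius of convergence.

By the ratio test, |a_{m+1}/a_m| = [((m+1)² + 2(m+1) + 5)/(m² + 2m + 5)] · 4/8 → 1/2.
Convergence for |u − 4| · 1/2 < 1, i.e. |u − 4| < 2. So R = 2.

R = 2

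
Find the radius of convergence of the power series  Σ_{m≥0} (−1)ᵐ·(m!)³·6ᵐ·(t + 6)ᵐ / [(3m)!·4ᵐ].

Ratio test: |a_{m+1}/a_m| = (m+1)³/[(3m+1)·(3m+2)·(3m+3)] · 6/4 → 1/18 as m → ∞.
The series converges when 1/18 · |t + 6| < 1, giving R = 18.

R = 18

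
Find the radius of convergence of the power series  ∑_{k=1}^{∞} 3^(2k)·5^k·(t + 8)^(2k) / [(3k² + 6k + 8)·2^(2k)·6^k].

R = 2√30/15

Apply the ratio test: |a_{k+1}| / |a_k| = [(3k² + 6k + 8)/(3(k+1)² + 6(k+1) + 8)] · 9·5/(4·6), which tends to 15/8 as k → ∞.
Successive powers of (t + 8) differ by 2, so the series converges when |t + 8|² · 15/8 < 1, i.e. |t + 8| < √(8/15). So R = 2√30/15.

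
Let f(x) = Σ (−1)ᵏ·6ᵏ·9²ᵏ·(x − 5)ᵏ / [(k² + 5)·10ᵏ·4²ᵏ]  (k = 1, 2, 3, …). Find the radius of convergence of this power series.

R = 80/243

Ratio test: |a_{k+1}/a_k| = [(k² + 5)/((k+1)² + 5)] · 6·81/(10·16) → 243/80 as k → ∞.
The series converges when 243/80 · |x − 5| < 1, giving R = 80/243.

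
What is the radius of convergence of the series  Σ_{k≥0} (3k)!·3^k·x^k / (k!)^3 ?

Apply the ratio test: |a_{k+1}| / |a_k| = (3k+1)·(3k+2)·(3k+3)/(k+1)³ · 3, which tends to 81 as k → ∞.
Hence the series converges for |x| < 1/(81) = 1/81, so the radius of convergence is 1/81.

R = 1/81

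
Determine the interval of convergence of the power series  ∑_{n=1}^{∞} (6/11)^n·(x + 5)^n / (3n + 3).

Ratio test: |a_{n+1}/a_n| = [(3n + 3)/(3(n+1) + 3)] · 6/11 → 6/11 as n → ∞.
Convergence for |x + 5| · 6/11 < 1, i.e. |x + 5| < 11/6. So R = 11/6.
When x = -19/6, the terms behave like c/n; limit comparison with the harmonic series gives divergence.
When x = -41/6, an alternating series whose terms decrease to 0 in absolute value, so it converges by the Leibniz criterion.

[-41/6, -19/6)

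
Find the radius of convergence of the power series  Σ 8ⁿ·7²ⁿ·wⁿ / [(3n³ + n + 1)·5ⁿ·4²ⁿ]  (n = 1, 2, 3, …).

By the ratio test, |a_{n+1}/a_n| = [(3n³ + n + 1)/(3(n+1)³ + (n+1) + 1)] · 8·49/(5·16) → 49/10.
Hence the series converges for |w| < 1/(49/10) = 10/49, so the radius of convergence is 10/49.

R = 10/49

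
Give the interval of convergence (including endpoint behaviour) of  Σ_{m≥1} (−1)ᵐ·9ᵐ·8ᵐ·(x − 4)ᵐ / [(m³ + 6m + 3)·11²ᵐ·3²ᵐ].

[-89/8, 153/8]

The ratio of consecutive coefficients is [(m³ + 6m + 3)/((m+1)³ + 6(m+1) + 3)] · 9·8/(121·9) → 8/121.
Thus R = 1/(8/121) = 121/8.
Check x = 153/8: the series is dominated by a constant times Σ 1/m³, which converges (p = 3 > 1).
Check x = -89/8: the terms are on the order of 1/m³, so the series converges absolutely by comparison with the p-series (p = 3 > 1).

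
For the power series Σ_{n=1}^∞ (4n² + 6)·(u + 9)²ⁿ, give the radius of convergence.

R = 1

Apply the ratio test: |a_{n+1}| / |a_n| = (4(n+1)² + 6)/(4n² + 6), which tends to 1 as n → ∞.
Since the exponent of (u + 9) increases by 2 each term, convergence requires |u + 9|² < 1, hence R = 1.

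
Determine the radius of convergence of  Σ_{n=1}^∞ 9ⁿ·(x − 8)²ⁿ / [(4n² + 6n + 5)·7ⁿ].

The ratio of consecutive coefficients is [(4n² + 6n + 5)/(4(n+1)² + 6(n+1) + 5)] · 9/7 → 9/7.
Writing y = (x − 8)², the series in y has radius 7/9, so |x − 8| < √(7/9) and R = √7/3.

R = √7/3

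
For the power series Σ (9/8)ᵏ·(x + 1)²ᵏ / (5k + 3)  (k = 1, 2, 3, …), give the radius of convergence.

Apply the ratio test: |a_{k+1}| / |a_k| = [(5k + 3)/(5(k+1) + 3)] · 9/8, which tends to 9/8 as k → ∞.
Since the exponent of (x + 1) increases by 2 each term, convergence requires |x + 1|² < 8/9, hence R = 2√2/3.

R = 2√2/3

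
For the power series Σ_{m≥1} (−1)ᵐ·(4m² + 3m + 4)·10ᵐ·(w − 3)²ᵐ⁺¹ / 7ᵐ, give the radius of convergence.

By the ratio test, |a_{m+1}/a_m| = [(4(m+1)² + 3(m+1) + 4)/(4m² + 3m + 4)] · 10/7 → 10/7.
Successive powers of (w − 3) differ by 2, so the series converges when |w − 3|² · 10/7 < 1, i.e. |w − 3| < √(7/10). So R = √70/10.

R = √70/10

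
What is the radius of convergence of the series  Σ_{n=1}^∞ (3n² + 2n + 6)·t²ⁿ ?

The ratio of consecutive coefficients is (3(n+1)² + 2(n+1) + 6)/(3n² + 2n + 6) → 1.
Since the exponent of t increases by 2 each term, convergence requires |t|² < 1, hence R = 1.

R = 1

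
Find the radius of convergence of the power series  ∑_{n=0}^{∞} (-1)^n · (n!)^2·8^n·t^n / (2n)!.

The ratio of consecutive coefficients is (n+1)²/[(2n+1)·(2n+2)] · 8 → 2.
Thus R = 1/(2) = 1/2.

R = 1/2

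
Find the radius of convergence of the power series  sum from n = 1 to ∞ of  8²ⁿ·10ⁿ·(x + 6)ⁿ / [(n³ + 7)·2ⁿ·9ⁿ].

R = 9/320

Ratio test: |a_{n+1}/a_n| = [(n³ + 7)/((n+1)³ + 7)] · 64·10/(2·9) → 320/9 as n → ∞.
Convergence for |x + 6| · 320/9 < 1, i.e. |x + 6| < 9/320. So R = 9/320.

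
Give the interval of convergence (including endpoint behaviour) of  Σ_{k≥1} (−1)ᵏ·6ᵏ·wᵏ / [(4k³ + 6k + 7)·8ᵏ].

[-4/3, 4/3]

By the ratio test, |a_{k+1}/a_k| = [(4k³ + 6k + 7)/(4(k+1)³ + 6(k+1) + 7)] · 6/8 → 3/4.
The series converges when 3/4 · |w| < 1, giving R = 4/3.
At w = 4/3: the terms are on the order of 1/k³, so the series converges absolutely by comparison with the p-series (p = 3 > 1).
Check w = -4/3: the terms are on the order of 1/k³, so the series converges absolutely by comparison with the p-series (p = 3 > 1).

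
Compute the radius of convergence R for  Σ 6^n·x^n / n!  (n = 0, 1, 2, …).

R = ∞

Ratio test: |a_{n+1}/a_n| = 6 · 1/(n+1) → 0 as n → ∞.
The ratio tends to 0 regardless of x, hence R = ∞.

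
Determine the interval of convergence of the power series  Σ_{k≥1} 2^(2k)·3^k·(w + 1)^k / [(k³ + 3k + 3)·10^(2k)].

The ratio of consecutive coefficients is [(k³ + 3k + 3)/((k+1)³ + 3(k+1) + 3)] · 4·3/100 → 3/25.
Hence the series converges for |w + 1| < 1/(3/25) = 25/3, so the radius of convergence is 25/3.
Check w = 22/3: the terms are on the order of 1/k³, so the series converges absolutely by comparison with the p-series (p = 3 > 1).
Check w = -28/3: absolute convergence follows by limit comparison with Σ 1/k³.

[-28/3, 22/3]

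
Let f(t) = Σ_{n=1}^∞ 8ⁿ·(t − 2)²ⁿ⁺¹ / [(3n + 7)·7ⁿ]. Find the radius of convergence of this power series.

By the ratio test, |a_{n+1}/a_n| = [(3n + 7)/(3(n+1) + 7)] · 8/7 → 8/7.
Successive powers of (t − 2) differ by 2, so the series converges when |t − 2|² · 8/7 < 1, i.e. |t − 2| < √(7/8). So R = √14/4.

R = √14/4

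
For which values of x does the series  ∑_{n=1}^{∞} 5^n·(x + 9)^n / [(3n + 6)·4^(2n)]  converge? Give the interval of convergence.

Apply the ratio test: |a_{n+1}| / |a_n| = [(3n + 6)/(3(n+1) + 6)] · 5/16, which tends to 5/16 as n → ∞.
Hence the series converges for |x + 9| < 1/(5/16) = 16/5, so the radius of convergence is 16/5.
Endpoint x = -29/5: the terms are asymptotic to a nonzero constant times 1/n, so the series diverges by limit comparison with Σ 1/n.
When x = -61/5, the terms alternate in sign and decrease monotonically to 0 in absolute value (size ~ c/n), so the alternating series test gives convergence.

[-61/5, -29/5)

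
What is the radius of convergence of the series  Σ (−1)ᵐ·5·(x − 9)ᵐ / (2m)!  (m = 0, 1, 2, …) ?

The ratio of consecutive coefficients is 5/5 · 1/[(2m+1)·(2m+2)] → 0.
Since the limit is 0 < 1 for every x, the series converges on all of ℝ and R = ∞.

R = ∞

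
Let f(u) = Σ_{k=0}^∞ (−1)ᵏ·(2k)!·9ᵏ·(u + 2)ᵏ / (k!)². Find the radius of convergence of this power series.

The ratio of consecutive coefficients is (2k+1)·(2k+2)/(k+1)² · 9 → 36.
The series converges when 36 · |u + 2| < 1, giving R = 1/36.

R = 1/36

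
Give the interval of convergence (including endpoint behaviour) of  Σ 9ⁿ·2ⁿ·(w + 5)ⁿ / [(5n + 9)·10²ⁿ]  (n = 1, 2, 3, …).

Apply the ratio test: |a_{n+1}| / |a_n| = [(5n + 9)/(5(n+1) + 9)] · 9·2/100, which tends to 9/50 as n → ∞.
Thus R = 1/(9/50) = 50/9.
At w = 5/9: comparison with the harmonic series Σ 1/n shows the series diverges.
At w = -95/9: an alternating series whose terms decrease to 0 in absolute value, so it converges by the Leibniz criterion.

[-95/9, 5/9)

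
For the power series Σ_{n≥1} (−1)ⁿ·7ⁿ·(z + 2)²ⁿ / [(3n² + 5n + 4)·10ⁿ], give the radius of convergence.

R = √70/7

Ratio test: |a_{n+1}/a_n| = [(3n² + 5n + 4)/(3(n+1)² + 5(n+1) + 4)] · 7/10 → 7/10 as n → ∞.
Since the exponent of (z + 2) increases by 2 each term, convergence requires |z + 2|² < 10/7, hence R = √70/7.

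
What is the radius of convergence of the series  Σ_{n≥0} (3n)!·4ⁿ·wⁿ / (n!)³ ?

Ratio test: |a_{n+1}/a_n| = (3n+1)·(3n+2)·(3n+3)/(n+1)³ · 4 → 108 as n → ∞.
Convergence for |w| · 108 < 1, i.e. |w| < 1/108. So R = 1/108.

R = 1/108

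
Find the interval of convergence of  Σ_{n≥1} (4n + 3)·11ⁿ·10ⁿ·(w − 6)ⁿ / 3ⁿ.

Apply the ratio test: |a_{n+1}| / |a_n| = [(4(n+1) + 3)/(4n + 3)] · 11·10/3, which tends to 110/3 as n → ∞.
Convergence for |w − 6| · 110/3 < 1, i.e. |w − 6| < 3/110. So R = 3/110.
Check w = 663/110: the n-th term does not approach 0; divergence by the term test.
Endpoint w = 657/110: the n-th term does not approach 0; divergence by the term test.

(657/110, 663/110)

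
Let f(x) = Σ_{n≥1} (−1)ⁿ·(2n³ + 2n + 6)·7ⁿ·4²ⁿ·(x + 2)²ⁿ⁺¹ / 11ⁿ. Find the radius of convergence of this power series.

By the ratio test, |a_{n+1}/a_n| = [(2(n+1)³ + 2(n+1) + 6)/(2n³ + 2n + 6)] · 7·16/11 → 112/11.
Writing y = (x + 2)², the series in y has radius 11/112, so |x + 2| < √(11/112) and R = √77/28.

R = √77/28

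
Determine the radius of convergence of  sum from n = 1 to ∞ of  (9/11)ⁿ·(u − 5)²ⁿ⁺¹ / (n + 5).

R = √11/3

Ratio test: |a_{n+1}/a_n| = [(n + 5)/((n+1) + 5)] · 9/11 → 9/11 as n → ∞.
Writing y = (u − 5)², the series in y has radius 11/9, so |u − 5| < √(11/9) and R = √11/3.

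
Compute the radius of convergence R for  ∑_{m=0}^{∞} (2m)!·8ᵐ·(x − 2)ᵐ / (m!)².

R = 1/32

By the ratio test, |a_{m+1}/a_m| = (2m+1)·(2m+2)/(m+1)² · 8 → 32.
Convergence for |x − 2| · 32 < 1, i.e. |x − 2| < 1/32. So R = 1/32.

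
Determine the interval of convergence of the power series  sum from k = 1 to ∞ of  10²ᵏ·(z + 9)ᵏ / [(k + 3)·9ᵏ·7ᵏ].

The ratio of consecutive coefficients is [(k + 3)/((k+1) + 3)] · 100/(9·7) → 100/63.
Hence the series converges for |z + 9| < 1/(100/63) = 63/100, so the radius of convergence is 63/100.
At z = -837/100: the terms are asymptotic to a nonzero constant times 1/k, so the series diverges by limit comparison with Σ 1/k.
Check z = -963/100: the terms alternate in sign and decrease monotonically to 0 in absolute value (size ~ c/k), so the alternating series test gives convergence.

[-963/100, -837/100)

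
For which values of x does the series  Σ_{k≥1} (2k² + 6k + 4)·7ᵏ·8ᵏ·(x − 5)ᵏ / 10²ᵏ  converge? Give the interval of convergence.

(45/14, 95/14)

The ratio of consecutive coefficients is [(2(k+1)² + 6(k+1) + 4)/(2k² + 6k + 4)] · 7·8/100 → 14/25.
Thus R = 1/(14/25) = 25/14.
Endpoint x = 95/14: the terms do not tend to 0, so the series diverges.
Check x = 45/14: the terms have absolute value of order k², which does not tend to 0, so the series diverges by the divergence test.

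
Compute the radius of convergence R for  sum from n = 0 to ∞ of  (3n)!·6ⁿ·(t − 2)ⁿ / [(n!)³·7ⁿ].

R = 7/162

Apply the ratio test: |a_{n+1}| / |a_n| = (3n+1)·(3n+2)·(3n+3)/(n+1)³ · 6/7, which tends to 162/7 as n → ∞.
The series converges when 162/7 · |t − 2| < 1, giving R = 7/162.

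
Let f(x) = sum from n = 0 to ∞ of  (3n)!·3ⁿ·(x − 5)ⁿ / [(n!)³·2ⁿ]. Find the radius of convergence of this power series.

R = 2/81

The ratio of consecutive coefficients is (3n+1)·(3n+2)·(3n+3)/(n+1)³ · 3/2 → 81/2.
Hence the series converges for |x − 5| < 1/(81/2) = 2/81, so the radius of convergence is 2/81.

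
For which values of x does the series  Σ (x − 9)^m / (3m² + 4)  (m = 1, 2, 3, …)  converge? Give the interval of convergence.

By the ratio test, |a_{m+1}/a_m| = (3m² + 4)/(3(m+1)² + 4) → 1.
Convergence for |x − 9| < 1, so R = 1.
Check x = 10: the series is dominated by a constant times Σ 1/m², which converges (p = 2 > 1).
When x = 8, the series is dominated by a constant times Σ 1/m², which converges (p = 2 > 1).

[8, 10]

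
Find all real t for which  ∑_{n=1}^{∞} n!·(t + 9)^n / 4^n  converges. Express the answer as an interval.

By the ratio test, |a_{n+1}/a_n| = (n+1) · 1/4 → ∞.
Since the ratio → ∞, the series diverges for every t ≠ -9, and R = 0.

{-9}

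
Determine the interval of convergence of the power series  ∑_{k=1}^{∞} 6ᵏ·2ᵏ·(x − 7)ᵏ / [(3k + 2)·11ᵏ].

The ratio of consecutive coefficients is [(3k + 2)/(3(k+1) + 2)] · 6·2/11 → 12/11.
Thus R = 1/(12/11) = 11/12.
Check x = 95/12: the terms are asymptotic to a nonzero constant times 1/k, so the series diverges by limit comparison with Σ 1/k.
When x = 73/12, convergence follows from the alternating series test (terms decrease monotonically to 0).

[73/12, 95/12)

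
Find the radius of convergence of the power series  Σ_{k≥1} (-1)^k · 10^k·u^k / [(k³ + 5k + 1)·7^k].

By the ratio test, |a_{k+1}/a_k| = [(k³ + 5k + 1)/((k+1)³ + 5(k+1) + 1)] · 10/7 → 10/7.
Hence the series converges for |u| < 1/(10/7) = 7/10, so the radius of convergence is 7/10.

R = 7/10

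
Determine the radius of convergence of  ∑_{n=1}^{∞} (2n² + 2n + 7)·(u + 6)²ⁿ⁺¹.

By the ratio test, |a_{n+1}/a_n| = (2(n+1)² + 2(n+1) + 7)/(2n² + 2n + 7) → 1.
Successive powers of (u + 6) differ by 2, so the series converges when |u + 6|² · 1 < 1, i.e. |u + 6| < √(1) = 1. So R = 1.

R = 1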